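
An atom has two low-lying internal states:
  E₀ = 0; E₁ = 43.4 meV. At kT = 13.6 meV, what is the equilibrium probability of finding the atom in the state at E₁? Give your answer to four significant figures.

0.03950

Eᵢ/kT = 0, 3.19118.
Z = Σ e^(−Eᵢ/kT) = e^(−0) + e^(−3.19118) = 1.00000 + 0.0411233 = 1.04112.
P₁ = e^(−E₁/kT) / Z = 0.0411233/1.04112 = 0.03950.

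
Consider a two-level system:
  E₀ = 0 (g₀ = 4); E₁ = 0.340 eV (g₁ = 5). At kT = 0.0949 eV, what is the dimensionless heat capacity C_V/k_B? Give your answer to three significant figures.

Eᵢ/kT = 0, 3.5827.
Z = Σ gᵢe^(−Eᵢ/kT) = 4·e^(−0) + 5·e^(−3.5827) = 4.0000 + 0.13900 = 4.1390.
⟨E⟩ = 0.011418 eV, ⟨E²⟩ = 0.0038822 eV².
C_V/k_B = (⟨E²⟩ − ⟨E⟩²)/(kT)² = (0.0038822 − 0.00013037)/0.0090060 = 0.417.

0.417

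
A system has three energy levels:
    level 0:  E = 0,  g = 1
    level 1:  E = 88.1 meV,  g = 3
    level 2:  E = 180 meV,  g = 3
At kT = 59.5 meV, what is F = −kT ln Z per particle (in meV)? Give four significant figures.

Eᵢ/kT = 0, 1.48067, 3.02521.
Z = Σ gᵢe^(−Eᵢ/kT) = 1·e^(−0) + 3·e^(−1.48067) + 3·e^(−3.02521) = 1.00000 + 0.682456 + 0.145643 = 1.82810.
F = −kT ln Z = −59.5 × ln(1.82810) = −59.5 × 0.603277 = -35.89 meV.

-35.89 meV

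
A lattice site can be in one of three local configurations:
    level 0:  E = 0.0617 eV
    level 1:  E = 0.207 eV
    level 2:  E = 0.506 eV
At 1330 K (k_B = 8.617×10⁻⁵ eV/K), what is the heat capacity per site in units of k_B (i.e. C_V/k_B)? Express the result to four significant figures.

k_BT = 8.617×10⁻⁵ × 1330 K = 0.114606 eV.
Eᵢ/kT = 0.538366, 1.80619, 4.41513.
Z = Σ e^(−Eᵢ/kT) = e^(−0.538366) + e^(−1.80619) + e^(−4.41513) = 0.583701 + 0.164279 + 0.0120930 = 0.760073.
⟨E⟩ = 0.100173 eV, ⟨E²⟩ = 0.0162583 eV².
C_V/k_B = (⟨E²⟩ − ⟨E⟩²)/(kT)² = (0.0162583 − 0.0100346)/0.0131345 = 0.4738.

0.4738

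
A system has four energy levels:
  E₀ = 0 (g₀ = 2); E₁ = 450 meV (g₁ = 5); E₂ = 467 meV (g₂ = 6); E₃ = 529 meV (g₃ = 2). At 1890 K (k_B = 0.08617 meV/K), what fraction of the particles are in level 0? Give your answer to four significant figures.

0.7315

k_BT = 0.08617 × 1890 K = 162.861 meV.
Eᵢ/kT = 0, 2.76309, 2.86748, 3.24817.
Z = Σ gᵢe^(−Eᵢ/kT) = 2·e^(−0) + 5·e^(−2.76309) + 6·e^(−2.86748) + 2·e^(−3.24817) = 2.00000 + 0.315482 + 0.341052 + 0.0776905 = 2.73422.
P₀ = g₀ e^(−E₀/kT) / Z = 2.00000/2.73422 = 0.7315.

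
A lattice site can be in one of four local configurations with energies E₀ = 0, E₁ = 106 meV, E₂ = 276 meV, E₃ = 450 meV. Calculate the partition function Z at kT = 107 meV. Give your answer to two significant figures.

Z = 1.5

Eᵢ/kT = 0, 0.9907, 2.579, 4.206.
Z = Σ e^(−Eᵢ/kT) = e^(−0) + e^(−0.9907) + e^(−2.579) + e^(−4.206) = 1.000 + 0.3713 + 0.07585 + 0.01491 = 1.462.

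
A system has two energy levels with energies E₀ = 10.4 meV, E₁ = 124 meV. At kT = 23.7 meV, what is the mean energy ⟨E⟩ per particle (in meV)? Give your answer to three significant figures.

11.3 meV

Eᵢ/kT = 0.43882, 5.2321.
Z = Σ e^(−Eᵢ/kT) = e^(−0.43882) + e^(−5.2321) = 0.64480 + 0.0053423 = 0.65014.
⟨E⟩ = Σ Eᵢ e^(−Eᵢ/kT) / Z = (10.4·0.64480 + 124·0.0053423) / 0.65014 = 11.3 meV.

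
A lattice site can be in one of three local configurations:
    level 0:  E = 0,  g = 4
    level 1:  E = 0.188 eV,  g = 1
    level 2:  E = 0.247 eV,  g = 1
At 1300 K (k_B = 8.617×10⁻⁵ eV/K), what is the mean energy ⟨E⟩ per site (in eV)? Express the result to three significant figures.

k_BT = 8.617×10⁻⁵ × 1300 K = 0.11202 eV.
Eᵢ/kT = 0, 1.6783, 2.2050.
Z = Σ gᵢe^(−Eᵢ/kT) = 4·e^(−0) + 1·e^(−1.6783) + 1·e^(−2.2050) = 4.0000 + 0.18669 + 0.11025 = 4.2969.
⟨E⟩ = Σ Eᵢ gᵢe^(−Eᵢ/kT) / Z = (0·4.0000 + 0.188·0.18669 + 0.247·0.11025) / 4.2969 = 0.0145 eV.

0.0145 eV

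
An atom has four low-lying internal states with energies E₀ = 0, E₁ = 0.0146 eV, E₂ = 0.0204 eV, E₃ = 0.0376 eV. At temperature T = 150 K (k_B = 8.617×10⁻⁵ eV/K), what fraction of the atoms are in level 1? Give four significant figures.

k_BT = 8.617×10⁻⁵ × 150 K = 0.0129255 eV.
Eᵢ/kT = 0, 1.12955, 1.57828, 2.90898.
Z = Σ e^(−Eᵢ/kT) = e^(−0) + e^(−1.12955) + e^(−1.57828) + e^(−2.90898) = 1.00000 + 0.323179 + 0.206330 + 0.0545313 = 1.58404.
P₁ = e^(−E₁/kT) / Z = 0.323179/1.58404 = 0.2040.

0.2040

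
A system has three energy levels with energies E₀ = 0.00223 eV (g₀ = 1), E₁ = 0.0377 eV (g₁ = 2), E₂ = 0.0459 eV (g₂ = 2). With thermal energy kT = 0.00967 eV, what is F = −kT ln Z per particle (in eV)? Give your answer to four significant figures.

Eᵢ/kT = 0.230610, 3.89866, 4.74664.
Z = Σ gᵢe^(−Eᵢ/kT) = 1·e^(−0.230610) + 2·e^(−3.89866) + 2·e^(−4.74664) = 0.794049 + 0.0405381 + 0.0173616 = 0.851949.
F = −kT ln Z = −0.00967 × ln(0.851949) = −0.00967 × -0.160229 = 0.001549 eV.

0.001549 eV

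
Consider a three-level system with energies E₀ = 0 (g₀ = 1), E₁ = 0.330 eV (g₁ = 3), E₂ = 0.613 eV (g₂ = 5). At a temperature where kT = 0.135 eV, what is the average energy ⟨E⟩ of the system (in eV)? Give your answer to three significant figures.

0.0903 eV

Eᵢ/kT = 0, 2.4444, 4.5407.
Z = Σ gᵢe^(−Eᵢ/kT) = 1·e^(−0) + 3·e^(−2.4444) + 5·e^(−4.5407) = 1.0000 + 0.26033 + 0.053330 = 1.3137.
⟨E⟩ = Σ Eᵢ gᵢe^(−Eᵢ/kT) / Z = (0·1.0000 + 0.330·0.26033 + 0.613·0.053330) / 1.3137 = 0.0903 eV.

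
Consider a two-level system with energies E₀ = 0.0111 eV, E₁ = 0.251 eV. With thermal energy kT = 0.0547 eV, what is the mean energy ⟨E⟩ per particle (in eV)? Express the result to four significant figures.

0.01405 eV

Eᵢ/kT = 0.202925, 4.58867.
Z = Σ e^(−Eᵢ/kT) = e^(−0.202925) + e^(−4.58867) = 0.816339 + 0.0101664 = 0.826505.
⟨E⟩ = Σ Eᵢ e^(−Eᵢ/kT) / Z = (0.0111·0.816339 + 0.251·0.0101664) / 0.826505 = 0.01405 eV.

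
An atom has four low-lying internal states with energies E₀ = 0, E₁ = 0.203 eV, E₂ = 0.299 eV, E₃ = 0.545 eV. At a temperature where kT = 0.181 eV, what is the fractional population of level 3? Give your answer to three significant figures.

Eᵢ/kT = 0, 1.1215, 1.6519, 3.0110.
Z = Σ e^(−Eᵢ/kT) = e^(−0) + e^(−1.1215) + e^(−1.6519) + e^(−3.0110) = 1.0000 + 0.32579 + 0.19169 + 0.049242 = 1.5667.
P₃ = e^(−E₃/kT) / Z = 0.049242/1.5667 = 0.0314.

0.0314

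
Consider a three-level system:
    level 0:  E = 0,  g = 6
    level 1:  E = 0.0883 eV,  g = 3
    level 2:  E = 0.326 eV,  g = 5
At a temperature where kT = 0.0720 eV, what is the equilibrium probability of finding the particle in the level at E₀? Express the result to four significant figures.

Eᵢ/kT = 0, 1.22639, 4.52778.
Z = Σ gᵢe^(−Eᵢ/kT) = 6·e^(−0) + 3·e^(−1.22639) + 5·e^(−4.52778) = 6.00000 + 0.880049 + 0.0540232 = 6.93407.
P₀ = g₀ e^(−E₀/kT) / Z = 6.00000/6.93407 = 0.8653.

0.8653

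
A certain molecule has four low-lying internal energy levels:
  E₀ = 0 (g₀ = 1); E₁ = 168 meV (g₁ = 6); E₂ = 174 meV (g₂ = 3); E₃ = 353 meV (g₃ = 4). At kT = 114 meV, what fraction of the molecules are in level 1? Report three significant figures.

0.429

Eᵢ/kT = 0, 1.4737, 1.5263, 3.0965.
Z = Σ gᵢe^(−Eᵢ/kT) = 1·e^(−0) + 6·e^(−1.4737) + 3·e^(−1.5263) + 4·e^(−3.0965) = 1.0000 + 1.3745 + 0.65201 + 0.18083 = 3.2073.
P₁ = g₁ e^(−E₁/kT) / Z = 1.3745/3.2073 = 0.429.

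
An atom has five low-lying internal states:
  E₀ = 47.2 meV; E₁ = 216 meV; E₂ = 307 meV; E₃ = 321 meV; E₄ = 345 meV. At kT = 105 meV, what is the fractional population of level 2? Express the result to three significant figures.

Eᵢ/kT = 0.44952, 2.0571, 2.9238, 3.0571, 3.2857.
Z = Σ e^(−Eᵢ/kT) = e^(−0.44952) + e^(−2.0571) + e^(−2.9238) + e^(−3.0571) + e^(−3.2857) = 0.63793 + 0.12782 + 0.053729 + 0.047024 + 0.037414 = 0.90392.
P₂ = e^(−E₂/kT) / Z = 0.053729/0.90392 = 0.0594.

0.0594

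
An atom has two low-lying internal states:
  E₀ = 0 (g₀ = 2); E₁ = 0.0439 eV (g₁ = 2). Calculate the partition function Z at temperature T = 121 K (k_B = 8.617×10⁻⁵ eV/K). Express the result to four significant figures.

k_BT = 8.617×10⁻⁵ × 121 K = 0.0104266 eV.
Eᵢ/kT = 0, 4.21038.
Z = Σ gᵢe^(−Eᵢ/kT) = 2·e^(−0) + 2·e^(−4.21038) = 2.00000 + 0.0296815 = 2.02968.

Z = 2.030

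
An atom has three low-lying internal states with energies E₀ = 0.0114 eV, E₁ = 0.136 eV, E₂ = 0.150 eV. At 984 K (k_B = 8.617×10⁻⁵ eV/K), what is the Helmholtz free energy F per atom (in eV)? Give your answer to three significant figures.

-0.0186 eV

k_BT = 8.617×10⁻⁵ × 984 K = 0.084791 eV.
Eᵢ/kT = 0.13445, 1.6039, 1.7691.
Z = Σ e^(−Eᵢ/kT) = e^(−0.13445) + e^(−1.6039) + e^(−1.7691) = 0.87420 + 0.20111 + 0.17049 = 1.2458.
F = −kT ln Z = −0.084791 × ln(1.2458) = −0.084791 × 0.21978 = -0.0186 eV.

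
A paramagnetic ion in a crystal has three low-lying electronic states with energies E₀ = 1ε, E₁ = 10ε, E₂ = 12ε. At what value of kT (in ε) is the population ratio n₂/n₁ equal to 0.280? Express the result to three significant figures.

n₂/n₁ = exp[−(E₂−E₁)/kT] = 0.280.
⇒ (E₂−E₁)/kT = ln(1/0.280) = ln(3.5714) = 1.2730.
kT = 2ε / 1.2730 = 1.57 ε.

1.57 ε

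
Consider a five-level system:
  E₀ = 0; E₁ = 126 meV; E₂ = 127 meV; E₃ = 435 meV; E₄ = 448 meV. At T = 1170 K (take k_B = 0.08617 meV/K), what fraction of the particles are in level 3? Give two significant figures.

k_BT = 0.08617 × 1170 K = 100.8 meV.
Eᵢ/kT = 0, 1.250, 1.260, 4.315, 4.444.
Z = Σ e^(−Eᵢ/kT) = e^(−0) + e^(−1.250) + e^(−1.260) + e^(−4.315) + e^(−4.444) = 1.000 + 0.2865 + 0.2837 + 0.01337 + 0.01175 = 1.595.
P₃ = e^(−E₃/kT) / Z = 0.01337/1.595 = 0.0084.

0.0084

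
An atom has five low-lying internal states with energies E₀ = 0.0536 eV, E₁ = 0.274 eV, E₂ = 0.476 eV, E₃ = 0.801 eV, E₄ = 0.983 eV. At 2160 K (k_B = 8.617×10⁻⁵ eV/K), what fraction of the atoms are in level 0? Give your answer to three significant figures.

k_BT = 8.617×10⁻⁵ × 2160 K = 0.18613 eV.
Eᵢ/kT = 0.28797, 1.4721, 2.5574, 4.3034, 5.2813.
Z = Σ e^(−Eᵢ/kT) = e^(−0.28797) + e^(−1.4721) + e^(−2.5574) + e^(−4.3034) + e^(−5.2813) = 0.74978 + 0.22944 + 0.077506 + 0.013523 + 0.0050858 = 1.0753.
P₀ = e^(−E₀/kT) / Z = 0.74978/1.0753 = 0.697.

0.697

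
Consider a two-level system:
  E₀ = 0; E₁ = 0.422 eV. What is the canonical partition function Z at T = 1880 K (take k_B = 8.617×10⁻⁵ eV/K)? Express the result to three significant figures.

k_BT = 8.617×10⁻⁵ × 1880 K = 0.16200 eV.
Eᵢ/kT = 0, 2.6049.
Z = Σ e^(−Eᵢ/kT) = e^(−0) + e^(−2.6049) = 1.0000 + 0.073911 = 1.0739.

Z = 1.07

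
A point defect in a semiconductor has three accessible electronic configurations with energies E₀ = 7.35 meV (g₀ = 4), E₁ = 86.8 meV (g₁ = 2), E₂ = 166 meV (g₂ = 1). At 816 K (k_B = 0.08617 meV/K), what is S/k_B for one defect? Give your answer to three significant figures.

1.76

k_BT = 0.08617 × 816 K = 70.315 meV.
Eᵢ/kT = 0.10453, 1.2344, 2.3608.
Z = Σ gᵢe^(−Eᵢ/kT) = 4·e^(−0.10453) + 2·e^(−1.2344) + 1·e^(−2.3608) = 3.6030 + 0.58202 + 0.094345 = 4.2794.
⟨E⟩ = Σ EᵢPᵢ = 21.653 meV.
S/k_B = ln Z + ⟨E⟩/kT = ln(4.2794) + 21.653/70.315 = 1.4538 + 0.30794 = 1.76.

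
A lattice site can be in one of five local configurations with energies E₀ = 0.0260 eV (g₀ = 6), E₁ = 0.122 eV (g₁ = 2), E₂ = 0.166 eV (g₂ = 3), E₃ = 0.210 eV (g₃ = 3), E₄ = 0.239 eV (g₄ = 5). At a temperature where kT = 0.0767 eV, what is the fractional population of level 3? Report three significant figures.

Eᵢ/kT = 0.33898, 1.5906, 2.1643, 2.7379, 3.1160.
Z = Σ gᵢe^(−Eᵢ/kT) = 6·e^(−0.33898) + 2·e^(−1.5906) + 3·e^(−2.1643) + 3·e^(−2.7379) + 5·e^(−3.1160) = 4.2750 + 0.40761 + 0.34449 + 0.19412 + 0.22167 = 5.4429.
P₃ = g₃ e^(−E₃/kT) / Z = 0.19412/5.4429 = 0.0357.

0.0357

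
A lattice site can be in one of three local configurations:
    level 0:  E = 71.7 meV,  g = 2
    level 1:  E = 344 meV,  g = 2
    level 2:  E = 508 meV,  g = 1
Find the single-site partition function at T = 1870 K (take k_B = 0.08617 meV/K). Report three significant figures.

Z = 1.56

k_BT = 0.08617 × 1870 K = 161.14 meV.
Eᵢ/kT = 0.44495, 2.1348, 3.1525.
Z = Σ gᵢe^(−Eᵢ/kT) = 2·e^(−0.44495) + 2·e^(−2.1348) + 1·e^(−3.1525) = 1.2817 + 0.23654 + 0.042745 = 1.5610.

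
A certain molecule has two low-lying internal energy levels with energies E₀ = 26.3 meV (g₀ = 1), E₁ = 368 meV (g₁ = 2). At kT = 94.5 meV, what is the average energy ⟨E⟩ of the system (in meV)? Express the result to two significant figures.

44 meV

Eᵢ/kT = 0.2783, 3.894.
Z = Σ gᵢe^(−Eᵢ/kT) = 1·e^(−0.2783) + 2·e^(−3.894) = 0.7571 + 0.04073 = 0.7978.
⟨E⟩ = Σ Eᵢ gᵢe^(−Eᵢ/kT) / Z = (26.3·0.7571 + 368·0.04073) / 0.7978 = 44 meV.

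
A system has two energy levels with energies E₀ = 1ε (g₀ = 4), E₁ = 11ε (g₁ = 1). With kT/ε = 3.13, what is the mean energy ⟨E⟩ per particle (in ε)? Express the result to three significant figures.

1.10 ε

Eᵢ/kT = 0.31949, 3.5144.
Z = Σ gᵢe^(−Eᵢ/kT) = 4·e^(−0.31949) + 1·e^(−3.5144) = 2.9061 + 0.029766 = 2.9359.
⟨E⟩ = Σ Eᵢ gᵢe^(−Eᵢ/kT) / Z = (1·2.9061 + 11·0.029766) / 2.9359 = 1.10 ε.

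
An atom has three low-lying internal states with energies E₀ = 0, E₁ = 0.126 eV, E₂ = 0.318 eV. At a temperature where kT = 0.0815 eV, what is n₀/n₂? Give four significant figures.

49.49

n₀/n₂ = exp[−(E₀−E₂)/kT] = exp(−(-0.318 eV)/(0.0815 eV)) = exp(3.90184) = 49.49.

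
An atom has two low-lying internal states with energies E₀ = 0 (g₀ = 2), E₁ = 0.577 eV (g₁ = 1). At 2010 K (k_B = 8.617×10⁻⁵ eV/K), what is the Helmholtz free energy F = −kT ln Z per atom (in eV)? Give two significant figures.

k_BT = 8.617×10⁻⁵ × 2010 K = 0.1732 eV.
Eᵢ/kT = 0, 3.331.
Z = Σ gᵢe^(−Eᵢ/kT) = 2·e^(−0) + 1·e^(−3.331) = 2.000 + 0.03576 = 2.036.
F = −kT ln Z = −0.1732 × ln(2.036) = −0.1732 × 0.7110 = -0.12 eV.

-0.12 eV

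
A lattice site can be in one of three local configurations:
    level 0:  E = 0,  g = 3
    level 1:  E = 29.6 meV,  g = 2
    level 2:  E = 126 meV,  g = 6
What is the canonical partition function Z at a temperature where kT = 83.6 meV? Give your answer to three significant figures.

Eᵢ/kT = 0, 0.35407, 1.5072.
Z = Σ gᵢe^(−Eᵢ/kT) = 3·e^(−0) + 2·e^(−0.35407) + 6·e^(−1.5072) = 3.0000 + 1.4037 + 1.3292 = 5.7329.

Z = 5.73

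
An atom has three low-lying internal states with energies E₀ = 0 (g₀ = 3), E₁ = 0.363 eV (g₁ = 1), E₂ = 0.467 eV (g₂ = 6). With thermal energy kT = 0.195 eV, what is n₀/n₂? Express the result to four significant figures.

n₀/n₂ = (g₀/g₂) exp[−(E₀−E₂)/kT] = (3/6) × exp(−(-0.467 eV)/(0.195 eV)) = (3/6) × exp(2.39487) = 5.483.

5.483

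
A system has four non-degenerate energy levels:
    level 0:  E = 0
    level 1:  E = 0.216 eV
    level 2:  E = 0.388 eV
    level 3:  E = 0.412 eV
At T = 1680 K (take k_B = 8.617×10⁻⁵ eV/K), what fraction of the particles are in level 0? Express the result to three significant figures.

k_BT = 8.617×10⁻⁵ × 1680 K = 0.14477 eV.
Eᵢ/kT = 0, 1.4920, 2.6801, 2.8459.
Z = Σ e^(−Eᵢ/kT) = e^(−0) + e^(−1.4920) + e^(−2.6801) + e^(−2.8459) = 1.0000 + 0.22492 + 0.068556 + 0.058082 = 1.3516.
P₀ = e^(−E₀/kT) / Z = 1.0000/1.3516 = 0.740.

0.740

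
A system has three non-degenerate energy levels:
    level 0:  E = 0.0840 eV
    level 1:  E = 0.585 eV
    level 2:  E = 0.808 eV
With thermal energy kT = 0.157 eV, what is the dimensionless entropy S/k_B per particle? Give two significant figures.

Eᵢ/kT = 0.5350, 3.726, 5.146.
Z = Σ e^(−Eᵢ/kT) = e^(−0.5350) + e^(−3.726) + e^(−5.146) = 0.5857 + 0.02409 + 0.005823 = 0.6156.
⟨E⟩ = Σ EᵢPᵢ = 0.1105 eV.
S/k_B = ln Z + ⟨E⟩/kT = ln(0.6156) + 0.1105/0.157 = -0.4852 + 0.7038 = 0.22.

0.22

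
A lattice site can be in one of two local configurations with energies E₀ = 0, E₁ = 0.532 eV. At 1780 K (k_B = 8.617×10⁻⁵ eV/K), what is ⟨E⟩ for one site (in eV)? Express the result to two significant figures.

k_BT = 8.617×10⁻⁵ × 1780 K = 0.1534 eV.
Eᵢ/kT = 0, 3.468.
Z = Σ e^(−Eᵢ/kT) = e^(−0) + e^(−3.468) = 1.000 + 0.03118 = 1.031.
⟨E⟩ = Σ Eᵢ e^(−Eᵢ/kT) / Z = (0·1.000 + 0.532·0.03118) / 1.031 = 0.016 eV.

0.016 eV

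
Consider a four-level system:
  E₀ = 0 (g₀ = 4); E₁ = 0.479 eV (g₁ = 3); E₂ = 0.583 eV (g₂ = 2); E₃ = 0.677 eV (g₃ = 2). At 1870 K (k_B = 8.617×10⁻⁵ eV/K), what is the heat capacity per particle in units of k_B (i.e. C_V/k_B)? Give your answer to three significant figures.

k_BT = 8.617×10⁻⁵ × 1870 K = 0.16114 eV.
Eᵢ/kT = 0, 2.9726, 3.6180, 4.2013.
Z = Σ gᵢe^(−Eᵢ/kT) = 4·e^(−0) + 3·e^(−2.9726) + 2·e^(−3.6180) + 2·e^(−4.2013) = 4.0000 + 0.15351 + 0.053673 + 0.029952 = 4.2371.
⟨E⟩ = 0.029525 eV, ⟨E²⟩ = 0.015858 eV².
C_V/k_B = (⟨E²⟩ − ⟨E⟩²)/(kT)² = (0.015858 − 0.00087173)/0.025966 = 0.577.

0.577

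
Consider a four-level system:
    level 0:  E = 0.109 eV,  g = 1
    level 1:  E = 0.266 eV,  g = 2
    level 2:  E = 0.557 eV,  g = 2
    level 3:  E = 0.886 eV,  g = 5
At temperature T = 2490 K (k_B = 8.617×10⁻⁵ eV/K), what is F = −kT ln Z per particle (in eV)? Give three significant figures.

k_BT = 8.617×10⁻⁵ × 2490 K = 0.21456 eV.
Eᵢ/kT = 0.50802, 1.2397, 2.5960, 4.1294.
Z = Σ gᵢe^(−Eᵢ/kT) = 1·e^(−0.50802) + 2·e^(−1.2397) + 2·e^(−2.5960) + 5·e^(−4.1294) = 0.60169 + 0.57894 + 0.14914 + 0.080463 = 1.4102.
F = −kT ln Z = −0.21456 × ln(1.4102) = −0.21456 × 0.34373 = -0.0738 eV.

-0.0738 eV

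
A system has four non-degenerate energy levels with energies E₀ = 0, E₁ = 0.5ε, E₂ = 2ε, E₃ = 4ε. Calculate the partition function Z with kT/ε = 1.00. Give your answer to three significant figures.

Eᵢ/kT = 0, 0.50000, 2.0000, 4.0000.
Z = Σ e^(−Eᵢ/kT) = e^(−0) + e^(−0.50000) + e^(−2.0000) + e^(−4.0000) = 1.0000 + 0.60653 + 0.13534 + 0.018316 = 1.7602.

Z = 1.76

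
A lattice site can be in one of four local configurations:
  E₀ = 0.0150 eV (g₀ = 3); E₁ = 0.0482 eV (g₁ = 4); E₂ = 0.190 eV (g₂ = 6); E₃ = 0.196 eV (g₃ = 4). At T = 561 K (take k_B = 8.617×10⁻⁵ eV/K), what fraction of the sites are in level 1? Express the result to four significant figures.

k_BT = 8.617×10⁻⁵ × 561 K = 0.0483414 eV.
Eᵢ/kT = 0.310293, 0.997075, 3.93038, 4.05450.
Z = Σ gᵢe^(−Eᵢ/kT) = 3·e^(−0.310293) + 4·e^(−0.997075) + 6·e^(−3.93038) + 4·e^(−4.05450) = 2.19970 + 1.47583 + 0.117817 + 0.0693766 = 3.86272.
P₁ = g₁ e^(−E₁/kT) / Z = 1.47583/3.86272 = 0.3821.

0.3821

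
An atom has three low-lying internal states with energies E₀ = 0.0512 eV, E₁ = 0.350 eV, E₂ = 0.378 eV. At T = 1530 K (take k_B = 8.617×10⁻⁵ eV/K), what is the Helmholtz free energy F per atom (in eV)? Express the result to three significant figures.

0.0285 eV

k_BT = 8.617×10⁻⁵ × 1530 K = 0.13184 eV.
Eᵢ/kT = 0.38835, 2.6547, 2.8671.
Z = Σ e^(−Eᵢ/kT) = e^(−0.38835) + e^(−2.6547) + e^(−2.8671) = 0.67817 + 0.070320 + 0.056864 = 0.80535.
F = −kT ln Z = −0.13184 × ln(0.80535) = −0.13184 × -0.21648 = 0.0285 eV.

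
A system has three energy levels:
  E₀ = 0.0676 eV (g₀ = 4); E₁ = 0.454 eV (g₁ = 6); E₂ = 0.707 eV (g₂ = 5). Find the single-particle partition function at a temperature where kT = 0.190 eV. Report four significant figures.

Eᵢ/kT = 0.355789, 2.38947, 3.72105.
Z = Σ gᵢe^(−Eᵢ/kT) = 4·e^(−0.355789) + 6·e^(−2.38947) + 5·e^(−3.72105) = 2.80248 + 0.550070 + 0.121043 = 3.47359.

Z = 3.474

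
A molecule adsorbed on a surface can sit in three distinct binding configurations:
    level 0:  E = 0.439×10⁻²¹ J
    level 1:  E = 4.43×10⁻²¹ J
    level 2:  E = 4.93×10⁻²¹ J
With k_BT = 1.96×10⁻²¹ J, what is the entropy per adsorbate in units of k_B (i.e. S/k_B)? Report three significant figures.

0.612

Eᵢ/kT = 0.22398, 2.2602, 2.5153.
Z = Σ e^(−Eᵢ/kT) = e^(−0.22398) + e^(−2.2602) + e^(−2.5153) = 0.79933 + 0.10433 + 0.080839 = 0.98450.
⟨E⟩ = Σ EᵢPᵢ = 1.2307 ×10⁻²¹ J.
S/k_B = ln Z + ⟨E⟩/kT = ln(0.98450) + 1.2307/1.96 = -0.015621 + 0.62791 = 0.612.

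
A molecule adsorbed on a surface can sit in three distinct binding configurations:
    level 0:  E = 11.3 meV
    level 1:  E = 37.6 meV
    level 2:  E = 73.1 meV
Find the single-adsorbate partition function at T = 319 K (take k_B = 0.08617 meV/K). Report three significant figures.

k_BT = 0.08617 × 319 K = 27.488 meV.
Eᵢ/kT = 0.41109, 1.3679, 2.6593.
Z = Σ e^(−Eᵢ/kT) = e^(−0.41109) + e^(−1.3679) + e^(−2.6593) = 0.66293 + 0.25464 + 0.069997 = 0.98757.

Z = 0.988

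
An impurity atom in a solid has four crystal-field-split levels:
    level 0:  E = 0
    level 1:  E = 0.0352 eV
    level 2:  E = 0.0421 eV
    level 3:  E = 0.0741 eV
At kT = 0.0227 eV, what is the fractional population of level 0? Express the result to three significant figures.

Eᵢ/kT = 0, 1.5507, 1.8546, 3.2643.
Z = Σ e^(−Eᵢ/kT) = e^(−0) + e^(−1.5507) + e^(−1.8546) + e^(−3.2643) = 1.0000 + 0.21210 + 0.15652 + 0.038224 = 1.4068.
P₀ = e^(−E₀/kT) / Z = 1.0000/1.4068 = 0.711.

0.711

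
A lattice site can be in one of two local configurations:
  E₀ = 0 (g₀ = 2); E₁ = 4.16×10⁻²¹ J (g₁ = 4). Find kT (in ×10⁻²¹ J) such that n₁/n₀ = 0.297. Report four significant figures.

2.181 ×10⁻²¹ J

n₁/n₀ = (g₁/g₀) exp[−(E₁−E₀)/kT] = 0.297.
⇒ (E₁−E₀)/kT = ln((4/2)/0.297) = ln(6.73401) = 1.90717.
kT = 4.16 ×10⁻²¹ J / 1.90717 = 2.181 ×10⁻²¹ J.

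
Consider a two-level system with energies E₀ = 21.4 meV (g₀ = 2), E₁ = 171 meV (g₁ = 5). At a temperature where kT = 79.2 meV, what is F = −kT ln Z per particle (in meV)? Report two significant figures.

Eᵢ/kT = 0.2702, 2.159.
Z = Σ gᵢe^(−Eᵢ/kT) = 2·e^(−0.2702) + 5·e^(−2.159) = 1.526 + 0.5772 = 2.103.
F = −kT ln Z = −79.2 × ln(2.103) = −79.2 × 0.7434 = -59 meV.

-59 meV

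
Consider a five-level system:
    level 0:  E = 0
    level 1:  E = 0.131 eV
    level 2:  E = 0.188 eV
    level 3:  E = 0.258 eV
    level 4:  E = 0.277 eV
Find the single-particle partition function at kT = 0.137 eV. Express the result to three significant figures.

Z = 1.92

Eᵢ/kT = 0, 0.95620, 1.3723, 1.8832, 2.0219.
Z = Σ e^(−Eᵢ/kT) = e^(−0) + e^(−0.95620) + e^(−1.3723) + e^(−1.8832) + e^(−2.0219) = 1.0000 + 0.38435 + 0.25352 + 0.15210 + 0.13240 = 1.9224.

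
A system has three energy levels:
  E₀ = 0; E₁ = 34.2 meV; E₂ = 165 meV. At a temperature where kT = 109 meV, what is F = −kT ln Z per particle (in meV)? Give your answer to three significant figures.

Eᵢ/kT = 0, 0.31376, 1.5138.
Z = Σ e^(−Eᵢ/kT) = e^(−0) + e^(−0.31376) + e^(−1.5138) = 1.0000 + 0.73069 + 0.22007 = 1.9508.
F = −kT ln Z = −109 × ln(1.9508) = −109 × 0.66824 = -72.8 meV.

-72.8 meV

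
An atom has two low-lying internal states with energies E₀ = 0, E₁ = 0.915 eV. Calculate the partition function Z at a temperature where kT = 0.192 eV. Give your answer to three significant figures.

Eᵢ/kT = 0, 4.7656.
Z = Σ e^(−Eᵢ/kT) = e^(−0) + e^(−4.7656) = 1.0000 + 0.0085178 = 1.0085.

Z = 1.01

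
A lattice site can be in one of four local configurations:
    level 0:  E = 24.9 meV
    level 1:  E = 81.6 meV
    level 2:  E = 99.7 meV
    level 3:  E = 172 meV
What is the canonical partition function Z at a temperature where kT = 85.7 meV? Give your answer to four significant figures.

Eᵢ/kT = 0.290548, 0.952159, 1.16336, 2.00700.
Z = Σ e^(−Eᵢ/kT) = e^(−0.290548) + e^(−0.952159) + e^(−1.16336) + e^(−2.00700) = 0.747854 + 0.385907 + 0.312435 + 0.134391 = 1.58059.

Z = 1.581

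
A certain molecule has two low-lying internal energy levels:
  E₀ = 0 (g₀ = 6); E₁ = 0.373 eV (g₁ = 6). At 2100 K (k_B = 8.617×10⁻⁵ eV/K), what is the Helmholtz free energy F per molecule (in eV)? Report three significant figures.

k_BT = 8.617×10⁻⁵ × 2100 K = 0.18096 eV.
Eᵢ/kT = 0, 2.0612.
Z = Σ gᵢe^(−Eᵢ/kT) = 6·e^(−0) + 6·e^(−2.0612) = 6.0000 + 0.76381 = 6.7638.
F = −kT ln Z = −0.18096 × ln(6.7638) = −0.18096 × 1.9116 = -0.346 eV.

-0.346 eV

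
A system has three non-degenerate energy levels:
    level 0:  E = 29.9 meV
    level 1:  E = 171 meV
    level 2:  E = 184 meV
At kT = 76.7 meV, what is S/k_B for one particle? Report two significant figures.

0.69

Eᵢ/kT = 0.3898, 2.229, 2.399.
Z = Σ e^(−Eᵢ/kT) = e^(−0.3898) + e^(−2.229) + e^(−2.399) = 0.6772 + 0.1076 + 0.09081 = 0.8756.
⟨E⟩ = Σ EᵢPᵢ = 63.22 meV.
S/k_B = ln Z + ⟨E⟩/kT = ln(0.8756) + 63.22/76.7 = -0.1328 + 0.8243 = 0.69.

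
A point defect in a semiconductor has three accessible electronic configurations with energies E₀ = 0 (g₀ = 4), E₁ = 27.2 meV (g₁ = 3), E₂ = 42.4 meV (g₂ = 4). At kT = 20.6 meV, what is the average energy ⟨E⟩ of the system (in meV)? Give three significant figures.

8.18 meV

Eᵢ/kT = 0, 1.3204, 2.0583.
Z = Σ gᵢe^(−Eᵢ/kT) = 4·e^(−0) + 3·e^(−1.3204) + 4·e^(−2.0583) = 4.0000 + 0.80109 + 0.51068 = 5.3118.
⟨E⟩ = Σ Eᵢ gᵢe^(−Eᵢ/kT) / Z = (0·4.0000 + 27.2·0.80109 + 42.4·0.51068) / 5.3118 = 8.18 meV.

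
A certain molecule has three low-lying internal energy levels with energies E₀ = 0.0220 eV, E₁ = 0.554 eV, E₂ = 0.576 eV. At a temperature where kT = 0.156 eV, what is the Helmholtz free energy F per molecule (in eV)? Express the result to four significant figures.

0.01266 eV

Eᵢ/kT = 0.141026, 3.55128, 3.69231.
Z = Σ e^(−Eᵢ/kT) = e^(−0.141026) + e^(−3.55128) + e^(−3.69231) = 0.868467 + 0.0286879 + 0.0249144 = 0.922069.
F = −kT ln Z = −0.156 × ln(0.922069) = −0.156 × -0.0811352 = 0.01266 eV.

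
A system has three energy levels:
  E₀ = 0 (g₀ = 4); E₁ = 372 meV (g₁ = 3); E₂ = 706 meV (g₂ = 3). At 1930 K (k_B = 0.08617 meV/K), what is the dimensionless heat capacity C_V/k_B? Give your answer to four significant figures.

0.5025

k_BT = 0.08617 × 1930 K = 166.308 meV.
Eᵢ/kT = 0, 2.23681, 4.24514.
Z = Σ gᵢe^(−Eᵢ/kT) = 4·e^(−0) + 3·e^(−2.23681) + 3·e^(−4.24514) = 4.00000 + 0.320396 + 0.0430012 = 4.36340.
⟨E⟩ = 34.2729 meV, ⟨E²⟩ = 15073.3 meV².
C_V/k_B = (⟨E²⟩ − ⟨E⟩²)/(kT)² = (15073.3 − 1174.63)/27658.4 = 0.5025.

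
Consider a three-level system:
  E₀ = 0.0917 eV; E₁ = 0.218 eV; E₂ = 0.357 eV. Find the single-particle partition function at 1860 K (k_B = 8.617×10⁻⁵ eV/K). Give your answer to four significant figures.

k_BT = 8.617×10⁻⁵ × 1860 K = 0.160276 eV.
Eᵢ/kT = 0.572138, 1.36015, 2.22741.
Z = Σ e^(−Eᵢ/kT) = e^(−0.572138) + e^(−1.36015) + e^(−2.22741) = 0.564318 + 0.256622 + 0.107807 = 0.928747.

Z = 0.9287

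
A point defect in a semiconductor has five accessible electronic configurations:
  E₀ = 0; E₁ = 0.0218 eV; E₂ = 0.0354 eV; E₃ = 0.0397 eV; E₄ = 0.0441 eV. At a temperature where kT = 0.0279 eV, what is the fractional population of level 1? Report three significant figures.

Eᵢ/kT = 0, 0.78136, 1.2688, 1.4229, 1.5806.
Z = Σ e^(−Eᵢ/kT) = e^(−0) + e^(−0.78136) + e^(−1.2688) + e^(−1.4229) + e^(−1.5806) = 1.0000 + 0.45778 + 0.28117 + 0.24101 + 0.20585 = 2.1858.
P₁ = e^(−E₁/kT) / Z = 0.45778/2.1858 = 0.209.

0.209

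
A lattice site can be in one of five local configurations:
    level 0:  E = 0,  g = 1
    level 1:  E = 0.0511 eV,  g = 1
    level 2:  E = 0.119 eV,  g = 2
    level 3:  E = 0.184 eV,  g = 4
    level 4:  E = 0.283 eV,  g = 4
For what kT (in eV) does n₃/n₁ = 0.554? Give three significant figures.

0.0672 eV

n₃/n₁ = (g₃/g₁) exp[−(E₃−E₁)/kT] = 0.554.
⇒ (E₃−E₁)/kT = ln((4/1)/0.554) = ln(7.2202) = 1.9769.
kT = 0.1329 eV / 1.9769 = 0.0672 eV.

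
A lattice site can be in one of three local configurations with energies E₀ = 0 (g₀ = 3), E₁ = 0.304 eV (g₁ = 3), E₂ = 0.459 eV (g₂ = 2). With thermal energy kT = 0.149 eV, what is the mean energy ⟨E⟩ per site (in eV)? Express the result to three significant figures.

0.0462 eV

Eᵢ/kT = 0, 2.0403, 3.0805.
Z = Σ gᵢe^(−Eᵢ/kT) = 3·e^(−0) + 3·e^(−2.0403) + 2·e^(−3.0805) = 3.0000 + 0.38997 + 0.091873 = 3.4818.
⟨E⟩ = Σ Eᵢ gᵢe^(−Eᵢ/kT) / Z = (0·3.0000 + 0.304·0.38997 + 0.459·0.091873) / 3.4818 = 0.0462 eV.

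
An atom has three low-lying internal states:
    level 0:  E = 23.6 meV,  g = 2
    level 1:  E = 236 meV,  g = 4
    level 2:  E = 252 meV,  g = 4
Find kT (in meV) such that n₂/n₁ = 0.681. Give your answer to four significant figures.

n₂/n₁ = (g₂/g₁) exp[−(E₂−E₁)/kT] = 0.681.
⇒ (E₂−E₁)/kT = ln((4/4)/0.681) = ln(1.46843) = 0.384194.
kT = 16 meV / 0.384194 = 41.65 meV.

41.65 meV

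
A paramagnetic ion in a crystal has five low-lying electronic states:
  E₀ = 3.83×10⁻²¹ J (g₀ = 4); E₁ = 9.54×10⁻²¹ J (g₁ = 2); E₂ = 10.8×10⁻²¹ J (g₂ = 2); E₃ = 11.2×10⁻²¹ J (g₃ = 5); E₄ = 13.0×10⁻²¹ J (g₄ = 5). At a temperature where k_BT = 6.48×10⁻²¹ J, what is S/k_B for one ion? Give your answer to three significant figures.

2.72

Eᵢ/kT = 0.59105, 1.4722, 1.6667, 1.7284, 2.0062.
Z = Σ gᵢe^(−Eᵢ/kT) = 4·e^(−0.59105) + 2·e^(−1.4722) + 2·e^(−1.6667) + 5·e^(−1.7284) + 5·e^(−2.0062) = 2.2150 + 0.45884 + 0.37774 + 0.88784 + 0.67249 = 4.6119.
⟨E⟩ = Σ EᵢPᵢ = 7.7249 ×10⁻²¹ J.
S/k_B = ln Z + ⟨E⟩/kT = ln(4.6119) + 7.7249/6.48 = 1.5286 + 1.1921 = 2.72.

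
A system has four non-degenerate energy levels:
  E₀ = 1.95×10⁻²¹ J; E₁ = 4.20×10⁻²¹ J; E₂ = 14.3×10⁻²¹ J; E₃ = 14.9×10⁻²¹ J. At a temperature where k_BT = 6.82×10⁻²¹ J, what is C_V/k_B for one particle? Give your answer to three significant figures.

0.406

Eᵢ/kT = 0.28592, 0.61584, 2.0968, 2.1848.
Z = Σ e^(−Eᵢ/kT) = e^(−0.28592) + e^(−0.61584) + e^(−2.0968) + e^(−2.1848) = 0.75132 + 0.54019 + 0.12285 + 0.11250 = 1.5269.
⟨E⟩ = 4.6937, ⟨E²⟩ = 40.922.
C_V/k_B = (⟨E²⟩ − ⟨E⟩²)/(kT)² = (40.922 − 22.031)/46.512 = 0.406.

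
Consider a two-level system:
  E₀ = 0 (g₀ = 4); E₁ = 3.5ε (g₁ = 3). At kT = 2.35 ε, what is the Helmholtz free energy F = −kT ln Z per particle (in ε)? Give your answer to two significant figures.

-3.6 ε

Eᵢ/kT = 0, 1.489.
Z = Σ gᵢe^(−Eᵢ/kT) = 4·e^(−0) + 3·e^(−1.489) = 4.000 + 0.6768 = 4.677.
F = −kT ln Z = −2.35 × ln(4.677) = −2.35 × 1.543 = -3.6 ε.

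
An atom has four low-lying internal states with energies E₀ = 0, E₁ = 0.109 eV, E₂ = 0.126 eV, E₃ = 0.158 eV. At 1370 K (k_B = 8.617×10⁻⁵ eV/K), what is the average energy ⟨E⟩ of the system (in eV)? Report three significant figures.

0.0639 eV

k_BT = 8.617×10⁻⁵ × 1370 K = 0.11805 eV.
Eᵢ/kT = 0, 0.92334, 1.0673, 1.3384.
Z = Σ e^(−Eᵢ/kT) = e^(−0) + e^(−0.92334) + e^(−1.0673) + e^(−1.3384) = 1.0000 + 0.39719 + 0.34394 + 0.26226 = 2.0034.
⟨E⟩ = Σ Eᵢ e^(−Eᵢ/kT) / Z = (0·1.0000 + 0.109·0.39719 + 0.126·0.34394 + 0.158·0.26226) / 2.0034 = 0.0639 eV.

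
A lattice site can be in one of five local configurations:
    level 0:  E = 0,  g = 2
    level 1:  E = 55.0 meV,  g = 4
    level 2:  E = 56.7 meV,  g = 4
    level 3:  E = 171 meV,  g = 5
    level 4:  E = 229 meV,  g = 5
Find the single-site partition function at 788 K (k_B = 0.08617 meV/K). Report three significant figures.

k_BT = 0.08617 × 788 K = 67.902 meV.
Eᵢ/kT = 0, 0.80999, 0.83503, 2.5183, 3.3725.
Z = Σ gᵢe^(−Eᵢ/kT) = 2·e^(−0) + 4·e^(−0.80999) + 4·e^(−0.83503) + 5·e^(−2.5183) + 5·e^(−3.3725) = 2.0000 + 1.7795 + 1.7354 + 0.40298 + 0.17152 = 6.0894.

Z = 6.09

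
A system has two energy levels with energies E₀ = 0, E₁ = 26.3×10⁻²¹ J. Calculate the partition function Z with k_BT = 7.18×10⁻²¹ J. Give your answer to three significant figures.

Eᵢ/kT = 0, 3.6630.
Z = Σ e^(−Eᵢ/kT) = e^(−0) + e^(−3.6630) = 1.0000 + 0.025655 = 1.0257.

Z = 1.03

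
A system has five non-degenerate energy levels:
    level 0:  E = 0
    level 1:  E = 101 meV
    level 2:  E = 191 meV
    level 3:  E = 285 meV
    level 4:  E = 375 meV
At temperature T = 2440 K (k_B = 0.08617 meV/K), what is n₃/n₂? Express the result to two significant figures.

k_BT = 0.08617 × 2440 K = 210.3 meV.
n₃/n₂ = exp[−(E₃−E₂)/kT] = exp(−(94 meV)/(210.3 meV)) = exp(-0.4470) = 0.64.

0.64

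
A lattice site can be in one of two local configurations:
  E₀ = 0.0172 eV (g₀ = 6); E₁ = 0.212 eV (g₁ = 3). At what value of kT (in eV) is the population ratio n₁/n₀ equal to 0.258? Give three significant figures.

0.294 eV

n₁/n₀ = (g₁/g₀) exp[−(E₁−E₀)/kT] = 0.258.
⇒ (E₁−E₀)/kT = ln((3/6)/0.258) = ln(1.9380) = 0.66166.
kT = 0.1948 eV / 0.66166 = 0.294 eV.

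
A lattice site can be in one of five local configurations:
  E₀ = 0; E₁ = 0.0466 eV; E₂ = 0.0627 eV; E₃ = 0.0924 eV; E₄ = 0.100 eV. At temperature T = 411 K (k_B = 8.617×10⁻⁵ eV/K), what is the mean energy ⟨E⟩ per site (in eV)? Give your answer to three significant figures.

0.0229 eV

k_BT = 8.617×10⁻⁵ × 411 K = 0.035416 eV.
Eᵢ/kT = 0, 1.3158, 1.7704, 2.6090, 2.8236.
Z = Σ e^(−Eᵢ/kT) = e^(−0) + e^(−1.3158) + e^(−1.7704) + e^(−2.6090) + e^(−2.8236) = 1.0000 + 0.26826 + 0.17026 + 0.073608 + 0.059392 = 1.5715.
⟨E⟩ = Σ Eᵢ e^(−Eᵢ/kT) / Z = (0·1.0000 + 0.0466·0.26826 + 0.0627·0.17026 + 0.0924·0.073608 + 0.100·0.059392) / 1.5715 = 0.0229 eV.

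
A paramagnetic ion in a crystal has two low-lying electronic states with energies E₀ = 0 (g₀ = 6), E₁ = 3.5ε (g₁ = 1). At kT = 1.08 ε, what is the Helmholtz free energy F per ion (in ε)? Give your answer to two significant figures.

Eᵢ/kT = 0, 3.241.
Z = Σ gᵢe^(−Eᵢ/kT) = 6·e^(−0) + 1·e^(−3.241) = 6.000 + 0.03912 = 6.039.
F = −kT ln Z = −1.08 × ln(6.039) = −1.08 × 1.798 = -1.9 ε.

-1.9 ε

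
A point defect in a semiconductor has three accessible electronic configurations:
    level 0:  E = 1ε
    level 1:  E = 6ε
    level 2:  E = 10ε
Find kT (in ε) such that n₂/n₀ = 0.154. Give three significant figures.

n₂/n₀ = exp[−(E₂−E₀)/kT] = 0.154.
⇒ (E₂−E₀)/kT = ln(1/0.154) = ln(6.4935) = 1.8708.
kT = 9ε / 1.8708 = 4.81 ε.

4.81 ε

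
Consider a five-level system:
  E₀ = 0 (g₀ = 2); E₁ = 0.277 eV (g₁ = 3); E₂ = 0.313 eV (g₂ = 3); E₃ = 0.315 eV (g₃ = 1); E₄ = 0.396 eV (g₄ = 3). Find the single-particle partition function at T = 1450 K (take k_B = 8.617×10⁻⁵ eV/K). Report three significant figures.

k_BT = 8.617×10⁻⁵ × 1450 K = 0.12495 eV.
Eᵢ/kT = 0, 2.2169, 2.5050, 2.5210, 3.1693.
Z = Σ gᵢe^(−Eᵢ/kT) = 2·e^(−0) + 3·e^(−2.2169) + 3·e^(−2.5050) + 1·e^(−2.5210) + 3·e^(−3.1693) = 2.0000 + 0.32684 + 0.24503 + 0.080379 + 0.12610 = 2.7783.

Z = 2.78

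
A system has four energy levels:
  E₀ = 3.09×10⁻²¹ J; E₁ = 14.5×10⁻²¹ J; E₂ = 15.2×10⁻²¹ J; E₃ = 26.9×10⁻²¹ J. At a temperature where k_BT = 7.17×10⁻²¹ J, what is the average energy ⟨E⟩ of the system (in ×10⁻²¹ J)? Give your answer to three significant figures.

Eᵢ/kT = 0.43096, 2.0223, 2.1199, 3.7517.
Z = Σ e^(−Eᵢ/kT) = e^(−0.43096) + e^(−2.0223) + e^(−2.1199) + e^(−3.7517) = 0.64988 + 0.13235 + 0.12004 + 0.023478 = 0.92575.
⟨E⟩ = Σ Eᵢ e^(−Eᵢ/kT) / Z = (3.09·0.64988 + 14.5·0.13235 + 15.2·0.12004 + 26.9·0.023478) / 0.92575 = 6.90 ×10⁻²¹ J.

6.90 ×10⁻²¹ J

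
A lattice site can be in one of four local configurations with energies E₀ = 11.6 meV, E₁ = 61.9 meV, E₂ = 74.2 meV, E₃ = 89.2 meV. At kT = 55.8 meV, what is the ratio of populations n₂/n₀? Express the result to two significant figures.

0.33

n₂/n₀ = exp[−(E₂−E₀)/kT] = exp(−(62.6 meV)/(55.8 meV)) = exp(-1.122) = 0.33.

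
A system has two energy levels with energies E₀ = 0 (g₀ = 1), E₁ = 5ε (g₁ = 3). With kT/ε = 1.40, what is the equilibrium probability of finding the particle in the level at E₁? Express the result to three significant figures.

Eᵢ/kT = 0, 3.5714.
Z = Σ gᵢe^(−Eᵢ/kT) = 1·e^(−0) + 3·e^(−3.5714) = 1.0000 + 0.084349 = 1.0843.
P₁ = g₁ e^(−E₁/kT) / Z = 0.084349/1.0843 = 0.0778.

0.0778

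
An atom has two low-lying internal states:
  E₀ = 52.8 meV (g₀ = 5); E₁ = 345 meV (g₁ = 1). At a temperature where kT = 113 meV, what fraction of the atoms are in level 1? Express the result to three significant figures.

Eᵢ/kT = 0.46726, 3.0531.
Z = Σ gᵢe^(−Eᵢ/kT) = 5·e^(−0.46726) + 1·e^(−3.0531) = 3.1336 + 0.047212 = 3.1808.
P₁ = g₁ e^(−E₁/kT) / Z = 0.047212/3.1808 = 0.0148.

0.0148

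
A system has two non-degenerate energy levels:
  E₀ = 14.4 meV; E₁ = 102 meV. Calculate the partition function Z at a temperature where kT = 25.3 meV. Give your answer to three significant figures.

Eᵢ/kT = 0.56917, 4.0316.
Z = Σ e^(−Eᵢ/kT) = e^(−0.56917) + e^(−4.0316) = 0.56600 + 0.017746 = 0.58375.

Z = 0.584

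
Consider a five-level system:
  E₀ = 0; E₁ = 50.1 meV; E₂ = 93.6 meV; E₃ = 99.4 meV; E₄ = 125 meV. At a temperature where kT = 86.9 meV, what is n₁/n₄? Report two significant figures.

n₁/n₄ = exp[−(E₁−E₄)/kT] = exp(−(-74.9 meV)/(86.9 meV)) = exp(0.8619) = 2.4.

2.4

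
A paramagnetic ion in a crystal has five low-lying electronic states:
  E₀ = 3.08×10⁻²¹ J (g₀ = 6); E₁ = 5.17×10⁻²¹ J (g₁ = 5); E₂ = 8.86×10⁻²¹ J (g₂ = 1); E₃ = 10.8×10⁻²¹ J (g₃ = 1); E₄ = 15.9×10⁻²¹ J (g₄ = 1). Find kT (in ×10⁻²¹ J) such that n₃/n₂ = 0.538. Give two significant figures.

3.1 ×10⁻²¹ J

n₃/n₂ = (g₃/g₂) exp[−(E₃−E₂)/kT] = 0.538.
⇒ (E₃−E₂)/kT = ln((1/1)/0.538) = ln(1.859) = 0.6200.
kT = 1.94 ×10⁻²¹ J / 0.6200 = 3.1 ×10⁻²¹ J.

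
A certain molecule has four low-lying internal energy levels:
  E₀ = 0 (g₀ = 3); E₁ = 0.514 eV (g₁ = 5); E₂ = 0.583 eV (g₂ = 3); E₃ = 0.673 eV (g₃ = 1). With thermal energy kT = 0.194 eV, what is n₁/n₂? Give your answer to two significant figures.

n₁/n₂ = (g₁/g₂) exp[−(E₁−E₂)/kT] = (5/3) × exp(−(-0.069 eV)/(0.194 eV)) = (5/3) × exp(0.3557) = 2.4.

2.4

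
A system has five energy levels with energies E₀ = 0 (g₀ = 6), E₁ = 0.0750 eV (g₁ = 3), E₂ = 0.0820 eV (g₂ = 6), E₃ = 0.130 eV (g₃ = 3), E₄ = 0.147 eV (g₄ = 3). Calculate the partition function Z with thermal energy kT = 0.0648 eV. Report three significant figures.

Eᵢ/kT = 0, 1.1574, 1.2654, 2.0062, 2.2685.
Z = Σ gᵢe^(−Eᵢ/kT) = 6·e^(−0) + 3·e^(−1.1574) + 6·e^(−1.2654) + 3·e^(−2.0062) + 3·e^(−2.2685) = 6.0000 + 0.94291 + 1.6928 + 0.40350 + 0.31040 = 9.3496.

Z = 9.35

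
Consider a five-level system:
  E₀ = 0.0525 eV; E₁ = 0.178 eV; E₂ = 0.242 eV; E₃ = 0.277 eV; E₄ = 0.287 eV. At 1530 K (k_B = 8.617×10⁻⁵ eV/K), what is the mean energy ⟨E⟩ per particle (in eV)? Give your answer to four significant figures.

0.1406 eV

k_BT = 8.617×10⁻⁵ × 1530 K = 0.131840 eV.
Eᵢ/kT = 0.398210, 1.35012, 1.83556, 2.10103, 2.17688.
Z = Σ e^(−Eᵢ/kT) = e^(−0.398210) + e^(−1.35012) + e^(−1.83556) + e^(−2.10103) + e^(−2.17688) = 0.671521 + 0.259209 + 0.159524 + 0.122330 + 0.113395 = 1.32598.
⟨E⟩ = Σ Eᵢ e^(−Eᵢ/kT) / Z = (0.0525·0.671521 + 0.178·0.259209 + 0.242·0.159524 + 0.277·0.122330 + 0.287·0.113395) / 1.32598 = 0.1406 eV.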